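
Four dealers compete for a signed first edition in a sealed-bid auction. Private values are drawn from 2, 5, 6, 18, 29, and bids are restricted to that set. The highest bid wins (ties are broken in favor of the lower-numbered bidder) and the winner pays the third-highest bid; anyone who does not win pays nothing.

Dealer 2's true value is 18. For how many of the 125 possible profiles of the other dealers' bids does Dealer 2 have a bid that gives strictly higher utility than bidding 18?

27

Others bid (2, 2, 29): truth gives 0; bid 29 gives 16 > 0. Violating.
Others bid (2, 5, 29): truth gives 0; bid 29 gives 13 > 0. Violating.
Others bid (2, 6, 29): truth gives 0; bid 29 gives 12 > 0. Violating.
Others bid (2, 29, 2): truth gives 0; bid 29 gives 16 > 0. Violating.
Others bid (2, 2, 2): truth gives 16; no alternative beats it.
Others bid (2, 2, 5): truth gives 16; no alternative beats it.
(Checking all 125 profiles: 27 have a profitable deviation, 98 do not.)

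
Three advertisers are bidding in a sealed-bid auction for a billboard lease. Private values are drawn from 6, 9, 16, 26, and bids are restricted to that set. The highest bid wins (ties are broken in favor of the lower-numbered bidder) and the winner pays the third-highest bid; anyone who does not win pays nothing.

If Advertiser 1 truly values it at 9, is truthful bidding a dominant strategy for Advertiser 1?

Consider the case where Advertiser 2 bids 6 and Advertiser 3 bids 16.
Truthful bid 9: loses, pays 0, utility 0.
Bid 16 instead: wins, pays 6, utility 9 - 6 = 3.
Since 3 > 0, bidding 16 is strictly better here, so truthful bidding is not dominant.

No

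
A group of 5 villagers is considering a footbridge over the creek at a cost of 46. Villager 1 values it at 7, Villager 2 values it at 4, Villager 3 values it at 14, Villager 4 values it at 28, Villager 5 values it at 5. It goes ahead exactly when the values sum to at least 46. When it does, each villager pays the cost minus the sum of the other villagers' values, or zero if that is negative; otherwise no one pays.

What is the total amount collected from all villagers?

18

Total value 58 ≥ cost 46, so it is built.
Villager 1: others sum to 51; max(0, 46 - 51) = 0.
Villager 2: others sum to 54; max(0, 46 - 54) = 0.
Villager 3: others sum to 44; max(0, 46 - 44) = 2.
Villager 4: others sum to 30; max(0, 46 - 30) = 16.
Villager 5: others sum to 53; max(0, 46 - 53) = 0.
Total collected = 0 + 0 + 2 + 16 + 0 = 18.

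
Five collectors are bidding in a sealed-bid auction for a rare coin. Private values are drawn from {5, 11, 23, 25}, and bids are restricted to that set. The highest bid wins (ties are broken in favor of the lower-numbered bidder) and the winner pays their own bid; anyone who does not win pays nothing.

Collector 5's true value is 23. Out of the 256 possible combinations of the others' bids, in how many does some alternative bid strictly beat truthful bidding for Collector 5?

Others bid (5, 5, 5, 5): truth gives 0; bid 11 gives 12 > 0. Violating.
Others bid (5, 5, 5, 11): truth gives 0; no alternative beats it.
Others bid (5, 5, 5, 23): truth gives 0; no alternative beats it.
(Checking all 256 profiles: 1 has a profitable deviation, 255 do not.)

1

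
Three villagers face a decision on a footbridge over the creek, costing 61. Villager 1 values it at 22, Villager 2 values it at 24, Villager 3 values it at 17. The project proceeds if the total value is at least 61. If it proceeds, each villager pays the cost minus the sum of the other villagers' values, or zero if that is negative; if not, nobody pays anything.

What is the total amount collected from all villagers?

Total value 63 ≥ cost 61, so it is built.
Villager 1: others sum to 41; max(0, 61 - 41) = 20.
Villager 2: others sum to 39; max(0, 61 - 39) = 22.
Villager 3: others sum to 46; max(0, 61 - 46) = 15.
Total collected = 20 + 22 + 15 = 57.

57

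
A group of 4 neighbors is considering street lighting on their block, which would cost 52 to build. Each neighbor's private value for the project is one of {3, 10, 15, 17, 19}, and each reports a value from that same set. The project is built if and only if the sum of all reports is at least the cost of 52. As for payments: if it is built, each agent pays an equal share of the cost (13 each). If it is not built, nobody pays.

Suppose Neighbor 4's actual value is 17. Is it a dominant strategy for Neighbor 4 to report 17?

No

Consider the case where Neighbor 1 reports 3, Neighbor 2 reports 15 and Neighbor 3 reports 15.
Truthful report 17: project not built, utility 0.
Report 19 instead: project built, pays 13, utility 17 - 13 = 4.
Since 4 > 0, reporting 19 is strictly better here, so truthful reporting is not dominant.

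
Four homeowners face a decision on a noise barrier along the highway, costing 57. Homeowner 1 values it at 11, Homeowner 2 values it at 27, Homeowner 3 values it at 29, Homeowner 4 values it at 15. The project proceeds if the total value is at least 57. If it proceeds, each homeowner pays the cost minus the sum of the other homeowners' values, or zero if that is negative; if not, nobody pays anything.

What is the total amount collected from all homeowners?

6

Total value 82 ≥ cost 57, so it is built.
Homeowner 1: others sum to 71; max(0, 57 - 71) = 0.
Homeowner 2: others sum to 55; max(0, 57 - 55) = 2.
Homeowner 3: others sum to 53; max(0, 57 - 53) = 4.
Homeowner 4: others sum to 67; max(0, 57 - 67) = 0.
Total collected = 0 + 2 + 4 + 0 = 6.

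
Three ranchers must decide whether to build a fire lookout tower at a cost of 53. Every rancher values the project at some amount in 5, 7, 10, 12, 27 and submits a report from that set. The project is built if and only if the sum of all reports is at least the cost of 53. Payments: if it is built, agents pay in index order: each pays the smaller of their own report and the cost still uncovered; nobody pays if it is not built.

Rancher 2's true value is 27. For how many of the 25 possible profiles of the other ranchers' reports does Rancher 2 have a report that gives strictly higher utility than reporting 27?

Others report (27, 27): truth gives 1; report 5 gives 22 > 1. Violating.
Others report (5, 5): truth gives 0; no alternative beats it.
Others report (5, 7): truth gives 0; no alternative beats it.
(Checking all 25 profiles: 1 has a profitable deviation, 24 do not.)

1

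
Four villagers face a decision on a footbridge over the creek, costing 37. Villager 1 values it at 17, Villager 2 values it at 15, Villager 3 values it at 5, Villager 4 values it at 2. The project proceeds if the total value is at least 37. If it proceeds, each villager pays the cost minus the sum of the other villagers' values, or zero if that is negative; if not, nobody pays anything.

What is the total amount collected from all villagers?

Total value 39 ≥ cost 37, so it is built.
Villager 1: others sum to 22; max(0, 37 - 22) = 15.
Villager 2: others sum to 24; max(0, 37 - 24) = 13.
Villager 3: others sum to 34; max(0, 37 - 34) = 3.
Villager 4: others sum to 37; max(0, 37 - 37) = 0.
Total collected = 15 + 13 + 3 + 0 = 31.

31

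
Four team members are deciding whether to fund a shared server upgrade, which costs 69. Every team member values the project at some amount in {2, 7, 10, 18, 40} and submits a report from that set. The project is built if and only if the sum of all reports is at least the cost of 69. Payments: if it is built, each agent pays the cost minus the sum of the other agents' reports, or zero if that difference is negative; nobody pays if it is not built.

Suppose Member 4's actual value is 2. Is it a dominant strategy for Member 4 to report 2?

Check each profile of the others' reports and compare truth against every alternative report.
Others report (7, 18, 40): truth gives 0, best alternative gives -2.
Others report (7, 40, 18): truth gives 0, best alternative gives -2.
Others report (18, 7, 40): truth gives 0, best alternative gives -2.
Others report (18, 40, 7): truth gives 0, best alternative gives -2.
Others report (40, 7, 18): truth gives 0, best alternative gives -2.
Others report (40, 18, 7): truth gives 0, best alternative gives -2.
(Remaining 119 profiles checked similarly; truth is weakly best in each.)
In every case the truthful report is at least as good as any alternative, so it is a dominant strategy.

Yes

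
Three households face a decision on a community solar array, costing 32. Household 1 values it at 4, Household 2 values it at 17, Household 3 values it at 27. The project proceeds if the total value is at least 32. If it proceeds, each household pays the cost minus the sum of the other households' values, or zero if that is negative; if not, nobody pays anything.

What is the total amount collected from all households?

Total value 48 ≥ cost 32, so it is built.
Household 1: others sum to 44; max(0, 32 - 44) = 0.
Household 2: others sum to 31; max(0, 32 - 31) = 1.
Household 3: others sum to 21; max(0, 32 - 21) = 11.
Total collected = 0 + 1 + 11 = 12.

12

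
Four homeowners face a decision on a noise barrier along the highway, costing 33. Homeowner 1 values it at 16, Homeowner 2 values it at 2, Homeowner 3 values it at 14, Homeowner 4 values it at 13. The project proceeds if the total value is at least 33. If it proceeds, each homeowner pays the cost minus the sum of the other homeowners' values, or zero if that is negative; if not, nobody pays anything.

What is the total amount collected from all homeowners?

7

Total value 45 ≥ cost 33, so it is built.
Homeowner 1: others sum to 29; max(0, 33 - 29) = 4.
Homeowner 2: others sum to 43; max(0, 33 - 43) = 0.
Homeowner 3: others sum to 31; max(0, 33 - 31) = 2.
Homeowner 4: others sum to 32; max(0, 33 - 32) = 1.
Total collected = 4 + 0 + 2 + 1 = 7.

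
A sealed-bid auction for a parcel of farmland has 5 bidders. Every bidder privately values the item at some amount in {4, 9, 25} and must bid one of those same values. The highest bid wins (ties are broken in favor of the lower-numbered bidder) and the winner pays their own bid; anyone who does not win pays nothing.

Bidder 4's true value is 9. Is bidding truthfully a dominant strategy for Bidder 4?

Yes

Check each profile of the others' bids and compare truth against every alternative bid.
Others bid (4, 4, 4, 4): truth gives 0, best alternative gives 0.
Others bid (4, 4, 4, 9): truth gives 0, best alternative gives 0.
Others bid (4, 4, 4, 25): truth gives 0, best alternative gives 0.
Others bid (4, 4, 9, 4): truth gives 0, best alternative gives 0.
Others bid (4, 4, 9, 9): truth gives 0, best alternative gives 0.
Others bid (4, 4, 9, 25): truth gives 0, best alternative gives 0.
(Remaining 75 profiles checked similarly; truth is weakly best in each.)
In every case the truthful bid is at least as good as any alternative, so it is a dominant strategy.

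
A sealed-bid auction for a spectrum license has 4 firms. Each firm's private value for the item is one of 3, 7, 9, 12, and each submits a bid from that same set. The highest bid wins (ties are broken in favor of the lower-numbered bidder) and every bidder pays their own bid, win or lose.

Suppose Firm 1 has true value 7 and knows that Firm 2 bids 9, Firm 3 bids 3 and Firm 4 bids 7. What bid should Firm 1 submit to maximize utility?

9

Bid 3: loses but pays 3, utility -3.
Bid 7: loses but pays 7, utility -7.
Bid 9: wins, pays 9, utility 7 - 9 = -2.
Bid 12: wins, pays 12, utility 7 - 12 = -5.
The best choice is 9 with utility -2.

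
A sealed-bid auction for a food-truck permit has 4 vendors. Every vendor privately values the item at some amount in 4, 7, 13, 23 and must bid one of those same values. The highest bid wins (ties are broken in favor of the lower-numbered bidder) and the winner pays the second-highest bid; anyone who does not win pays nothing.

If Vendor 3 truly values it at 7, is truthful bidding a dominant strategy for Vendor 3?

Yes

Check each profile of the others' bids and compare truth against every alternative bid.
Others bid (4, 4, 4): truth gives 3, best alternative gives 3.
Others bid (4, 4, 7): truth gives 0, best alternative gives 0.
Others bid (4, 4, 13): truth gives 0, best alternative gives 0.
Others bid (4, 4, 23): truth gives 0, best alternative gives 0.
Others bid (4, 7, 4): truth gives 0, best alternative gives 0.
Others bid (4, 7, 7): truth gives 0, best alternative gives 0.
(Remaining 58 profiles checked similarly; truth is weakly best in each.)
In every case the truthful bid is at least as good as any alternative, so it is a dominant strategy.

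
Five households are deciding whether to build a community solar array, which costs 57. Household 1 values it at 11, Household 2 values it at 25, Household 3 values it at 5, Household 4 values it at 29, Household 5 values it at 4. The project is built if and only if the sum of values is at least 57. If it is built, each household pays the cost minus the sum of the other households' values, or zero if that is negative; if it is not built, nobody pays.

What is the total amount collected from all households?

Total value 74 ≥ cost 57, so it is built.
Household 1: others sum to 63; max(0, 57 - 63) = 0.
Household 2: others sum to 49; max(0, 57 - 49) = 8.
Household 3: others sum to 69; max(0, 57 - 69) = 0.
Household 4: others sum to 45; max(0, 57 - 45) = 12.
Household 5: others sum to 70; max(0, 57 - 70) = 0.
Total collected = 0 + 8 + 0 + 12 + 0 = 20.

20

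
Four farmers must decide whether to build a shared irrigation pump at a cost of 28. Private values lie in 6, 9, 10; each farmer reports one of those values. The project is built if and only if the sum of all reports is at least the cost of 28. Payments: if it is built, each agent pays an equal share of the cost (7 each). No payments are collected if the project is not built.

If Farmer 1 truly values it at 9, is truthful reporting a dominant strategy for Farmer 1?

No

Consider the case where Farmer 2 reports 6, Farmer 3 reports 6 and Farmer 4 reports 6.
Truthful report 9: project not built, utility 0.
Report 10 instead: project built, pays 7, utility 9 - 7 = 2.
Since 2 > 0, reporting 10 is strictly better here, so truthful reporting is not dominant.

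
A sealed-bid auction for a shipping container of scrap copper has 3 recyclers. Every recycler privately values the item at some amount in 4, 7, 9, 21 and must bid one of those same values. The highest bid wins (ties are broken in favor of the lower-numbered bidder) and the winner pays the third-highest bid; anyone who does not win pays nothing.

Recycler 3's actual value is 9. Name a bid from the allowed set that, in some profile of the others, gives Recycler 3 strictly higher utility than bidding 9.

21

Suppose Recycler 1 bids 4 and Recycler 2 bids 9.
Bid 9: loses, pays 0, utility 0.
Bid 21: wins, pays 4, utility 9 - 4 = 5.
So bidding 21 beats truth here (5 > 0).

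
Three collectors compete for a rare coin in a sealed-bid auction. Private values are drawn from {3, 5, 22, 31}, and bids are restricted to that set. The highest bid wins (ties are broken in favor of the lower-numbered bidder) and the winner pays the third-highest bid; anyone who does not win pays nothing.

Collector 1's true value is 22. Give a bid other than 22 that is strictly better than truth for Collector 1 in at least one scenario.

Suppose Collector 2 bids 3 and Collector 3 bids 31.
Bid 22: loses, pays 0, utility 0.
Bid 31: wins, pays 3, utility 22 - 3 = 19.
So bidding 31 beats truth here (19 > 0).

31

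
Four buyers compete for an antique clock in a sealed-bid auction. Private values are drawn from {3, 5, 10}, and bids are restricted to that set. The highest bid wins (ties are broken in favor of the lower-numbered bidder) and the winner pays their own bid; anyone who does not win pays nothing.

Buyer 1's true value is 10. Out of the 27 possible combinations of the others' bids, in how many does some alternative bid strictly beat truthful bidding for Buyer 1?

Others bid (3, 3, 3): truth gives 0; bid 3 gives 7 > 0. Violating.
Others bid (3, 3, 5): truth gives 0; bid 5 gives 5 > 0. Violating.
Others bid (3, 5, 3): truth gives 0; bid 5 gives 5 > 0. Violating.
Others bid (3, 5, 5): truth gives 0; bid 5 gives 5 > 0. Violating.
Others bid (3, 3, 10): truth gives 0; no alternative beats it.
Others bid (3, 5, 10): truth gives 0; no alternative beats it.
(Checking all 27 profiles: 8 have a profitable deviation, 19 do not.)

8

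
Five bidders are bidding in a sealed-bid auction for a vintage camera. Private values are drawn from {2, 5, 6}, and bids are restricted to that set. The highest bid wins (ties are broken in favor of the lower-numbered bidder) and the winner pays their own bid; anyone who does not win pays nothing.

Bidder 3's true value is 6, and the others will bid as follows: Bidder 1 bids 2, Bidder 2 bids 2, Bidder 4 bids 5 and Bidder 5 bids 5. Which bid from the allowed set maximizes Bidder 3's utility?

Bid 2: loses, pays 0, utility 0.
Bid 5: wins, pays 5, utility 6 - 5 = 1.
Bid 6: wins, pays 6, utility 6 - 6 = 0.
The best choice is 5 with utility 1.

5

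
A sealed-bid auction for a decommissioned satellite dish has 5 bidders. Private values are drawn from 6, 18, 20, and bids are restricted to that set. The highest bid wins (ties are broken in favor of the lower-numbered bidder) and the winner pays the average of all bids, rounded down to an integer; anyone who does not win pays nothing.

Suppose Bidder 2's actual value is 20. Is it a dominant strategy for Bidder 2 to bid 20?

Consider the case where Bidder 1 bids 6, Bidder 3 bids 6, Bidder 4 bids 6 and Bidder 5 bids 18.
Truthful bid 20: wins, pays 11, utility 20 - 11 = 9.
Bid 18 instead: wins, pays 10, utility 20 - 10 = 10.
Since 10 > 9, bidding 18 is strictly better here, so truthful bidding is not dominant.

No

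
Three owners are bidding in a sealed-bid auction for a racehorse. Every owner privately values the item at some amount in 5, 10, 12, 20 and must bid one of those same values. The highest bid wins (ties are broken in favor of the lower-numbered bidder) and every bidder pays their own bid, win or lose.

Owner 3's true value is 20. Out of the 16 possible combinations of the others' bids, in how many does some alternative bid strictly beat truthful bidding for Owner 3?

Others bid (5, 5): truth gives 0; bid 10 gives 10 > 0. Violating.
Others bid (5, 10): truth gives 0; bid 12 gives 8 > 0. Violating.
Others bid (5, 20): truth gives -20; bid 5 gives -5 > -20. Violating.
Others bid (10, 5): truth gives 0; bid 12 gives 8 > 0. Violating.
Others bid (5, 12): truth gives 0; no alternative beats it.
Others bid (10, 12): truth gives 0; no alternative beats it.
(Checking all 16 profiles: 11 have a profitable deviation, 5 do not.)

11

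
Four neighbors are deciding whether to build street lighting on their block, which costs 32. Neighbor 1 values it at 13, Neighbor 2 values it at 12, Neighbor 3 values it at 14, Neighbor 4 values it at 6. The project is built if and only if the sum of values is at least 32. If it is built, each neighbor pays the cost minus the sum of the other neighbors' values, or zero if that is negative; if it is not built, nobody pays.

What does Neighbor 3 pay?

1

Total value 45 ≥ cost 32, so the project is built.
The other neighbors' values sum to 31.
Cost minus that sum is 32 - 31 = 1.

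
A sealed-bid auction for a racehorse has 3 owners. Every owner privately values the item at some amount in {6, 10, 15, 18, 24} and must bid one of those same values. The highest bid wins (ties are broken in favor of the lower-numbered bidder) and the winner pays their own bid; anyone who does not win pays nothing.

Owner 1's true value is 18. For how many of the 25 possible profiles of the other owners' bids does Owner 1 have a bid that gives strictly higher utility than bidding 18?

9

Others bid (6, 6): truth gives 0; bid 6 gives 12 > 0. Violating.
Others bid (6, 10): truth gives 0; bid 10 gives 8 > 0. Violating.
Others bid (6, 15): truth gives 0; bid 15 gives 3 > 0. Violating.
Others bid (10, 6): truth gives 0; bid 10 gives 8 > 0. Violating.
Others bid (6, 18): truth gives 0; no alternative beats it.
Others bid (6, 24): truth gives 0; no alternative beats it.
(Checking all 25 profiles: 9 have a profitable deviation, 16 do not.)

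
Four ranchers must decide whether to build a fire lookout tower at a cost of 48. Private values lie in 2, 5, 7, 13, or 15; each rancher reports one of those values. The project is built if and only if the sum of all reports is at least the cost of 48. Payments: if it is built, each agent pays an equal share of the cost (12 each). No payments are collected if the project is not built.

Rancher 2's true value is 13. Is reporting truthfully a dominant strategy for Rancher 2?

Consider the case where Rancher 1 reports 5, Rancher 3 reports 13 and Rancher 4 reports 15.
Truthful report 13: project not built, utility 0.
Report 15 instead: project built, pays 12, utility 13 - 12 = 1.
Since 1 > 0, reporting 15 is strictly better here, so truthful reporting is not dominant.

No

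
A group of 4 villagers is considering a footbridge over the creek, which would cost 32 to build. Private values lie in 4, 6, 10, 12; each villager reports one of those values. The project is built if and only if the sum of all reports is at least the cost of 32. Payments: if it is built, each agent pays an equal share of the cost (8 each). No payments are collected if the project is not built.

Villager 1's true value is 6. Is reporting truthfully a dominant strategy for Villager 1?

Consider the case where Villager 2 reports 4, Villager 3 reports 10 and Villager 4 reports 12.
Truthful report 6: project built, pays 8, utility 6 - 8 = -2.
Report 4 instead: project not built, utility 0.
Since 0 > -2, reporting 4 is strictly better here, so truthful reporting is not dominant.

No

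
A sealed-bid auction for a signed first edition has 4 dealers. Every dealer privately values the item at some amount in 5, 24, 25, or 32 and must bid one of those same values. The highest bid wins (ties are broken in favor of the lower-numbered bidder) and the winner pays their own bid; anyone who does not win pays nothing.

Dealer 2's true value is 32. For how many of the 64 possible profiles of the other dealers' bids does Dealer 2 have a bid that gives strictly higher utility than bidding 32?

Others bid (5, 5, 5): truth gives 0; bid 24 gives 8 > 0. Violating.
Others bid (5, 5, 24): truth gives 0; bid 24 gives 8 > 0. Violating.
Others bid (5, 5, 25): truth gives 0; bid 25 gives 7 > 0. Violating.
Others bid (5, 24, 5): truth gives 0; bid 24 gives 8 > 0. Violating.
Others bid (5, 5, 32): truth gives 0; no alternative beats it.
Others bid (5, 24, 32): truth gives 0; no alternative beats it.
(Checking all 64 profiles: 18 have a profitable deviation, 46 do not.)

18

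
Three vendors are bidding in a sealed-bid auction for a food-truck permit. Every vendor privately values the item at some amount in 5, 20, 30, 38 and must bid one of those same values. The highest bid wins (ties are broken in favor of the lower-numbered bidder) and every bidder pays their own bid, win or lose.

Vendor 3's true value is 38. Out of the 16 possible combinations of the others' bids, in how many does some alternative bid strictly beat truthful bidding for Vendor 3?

Others bid (5, 5): truth gives 0; bid 20 gives 18 > 0. Violating.
Others bid (5, 20): truth gives 0; bid 30 gives 8 > 0. Violating.
Others bid (5, 38): truth gives -38; bid 5 gives -5 > -38. Violating.
Others bid (20, 5): truth gives 0; bid 30 gives 8 > 0. Violating.
Others bid (5, 30): truth gives 0; no alternative beats it.
Others bid (20, 30): truth gives 0; no alternative beats it.
(Checking all 16 profiles: 11 have a profitable deviation, 5 do not.)

11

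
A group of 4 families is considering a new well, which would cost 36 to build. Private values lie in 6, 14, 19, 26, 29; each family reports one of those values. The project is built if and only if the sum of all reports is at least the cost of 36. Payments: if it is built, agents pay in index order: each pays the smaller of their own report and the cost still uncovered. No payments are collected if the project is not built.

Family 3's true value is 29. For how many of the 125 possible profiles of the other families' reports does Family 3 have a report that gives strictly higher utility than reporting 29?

Others report (6, 6, 6): truth gives 5; report 19 gives 10 > 5. Violating.
Others report (6, 6, 14): truth gives 5; report 14 gives 15 > 5. Violating.
Others report (6, 6, 19): truth gives 5; report 6 gives 23 > 5. Violating.
Others report (6, 6, 26): truth gives 5; report 6 gives 23 > 5. Violating.
Others report (6, 26, 6): truth gives 25; no alternative beats it.
Others report (6, 26, 14): truth gives 25; no alternative beats it.
(Checking all 125 profiles: 30 have a profitable deviation, 95 do not.)

30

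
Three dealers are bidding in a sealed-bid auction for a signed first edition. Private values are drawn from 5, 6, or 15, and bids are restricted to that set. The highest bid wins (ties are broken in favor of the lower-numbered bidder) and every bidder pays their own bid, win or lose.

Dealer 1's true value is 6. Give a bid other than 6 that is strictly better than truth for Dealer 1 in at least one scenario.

5

Suppose Dealer 2 bids 5 and Dealer 3 bids 5.
Bid 6: wins, pays 6, utility 6 - 6 = 0.
Bid 5: wins, pays 5, utility 6 - 5 = 1.
So bidding 5 beats truth here (1 > 0).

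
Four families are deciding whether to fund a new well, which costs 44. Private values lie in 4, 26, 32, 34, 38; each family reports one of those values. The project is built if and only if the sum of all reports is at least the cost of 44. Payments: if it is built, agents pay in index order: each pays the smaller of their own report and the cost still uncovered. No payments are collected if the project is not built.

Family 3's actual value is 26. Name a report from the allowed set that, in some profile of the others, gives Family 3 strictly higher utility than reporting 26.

Suppose Family 1 reports 4, Family 2 reports 4 and Family 4 reports 32.
Report 26: project built, pays 26, utility 26 - 26 = 0.
Report 4: project built, pays 4, utility 26 - 4 = 22.
So reporting 4 beats truth here (22 > 0).

4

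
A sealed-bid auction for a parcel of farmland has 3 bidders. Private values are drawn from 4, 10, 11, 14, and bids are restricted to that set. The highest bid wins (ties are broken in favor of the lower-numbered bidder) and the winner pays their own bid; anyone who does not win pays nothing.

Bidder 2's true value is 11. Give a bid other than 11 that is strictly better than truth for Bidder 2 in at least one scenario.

Suppose Bidder 1 bids 4 and Bidder 3 bids 4.
Bid 11: wins, pays 11, utility 11 - 11 = 0.
Bid 10: wins, pays 10, utility 11 - 10 = 1.
So bidding 10 beats truth here (1 > 0).

10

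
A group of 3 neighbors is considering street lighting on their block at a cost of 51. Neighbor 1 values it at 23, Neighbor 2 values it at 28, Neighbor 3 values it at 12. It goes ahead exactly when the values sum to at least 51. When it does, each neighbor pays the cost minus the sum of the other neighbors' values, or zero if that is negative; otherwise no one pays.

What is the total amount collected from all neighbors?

27

Total value 63 ≥ cost 51, so it is built.
Neighbor 1: others sum to 40; max(0, 51 - 40) = 11.
Neighbor 2: others sum to 35; max(0, 51 - 35) = 16.
Neighbor 3: others sum to 51; max(0, 51 - 51) = 0.
Total collected = 11 + 16 + 0 = 27.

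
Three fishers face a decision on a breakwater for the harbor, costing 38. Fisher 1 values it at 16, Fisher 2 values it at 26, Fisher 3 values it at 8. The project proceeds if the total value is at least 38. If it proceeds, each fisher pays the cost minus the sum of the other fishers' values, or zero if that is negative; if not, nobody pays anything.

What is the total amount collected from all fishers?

18

Total value 50 ≥ cost 38, so it is built.
Fisher 1: others sum to 34; max(0, 38 - 34) = 4.
Fisher 2: others sum to 24; max(0, 38 - 24) = 14.
Fisher 3: others sum to 42; max(0, 38 - 42) = 0.
Total collected = 4 + 14 + 0 = 18.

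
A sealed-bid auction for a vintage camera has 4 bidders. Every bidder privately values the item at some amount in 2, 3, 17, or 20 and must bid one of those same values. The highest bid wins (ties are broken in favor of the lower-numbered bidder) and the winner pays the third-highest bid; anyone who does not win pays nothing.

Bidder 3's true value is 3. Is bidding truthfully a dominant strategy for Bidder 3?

No

Consider the case where Bidder 1 bids 2, Bidder 2 bids 2 and Bidder 4 bids 17.
Truthful bid 3: loses, pays 0, utility 0.
Bid 17 instead: wins, pays 2, utility 3 - 2 = 1.
Since 1 > 0, bidding 17 is strictly better here, so truthful bidding is not dominant.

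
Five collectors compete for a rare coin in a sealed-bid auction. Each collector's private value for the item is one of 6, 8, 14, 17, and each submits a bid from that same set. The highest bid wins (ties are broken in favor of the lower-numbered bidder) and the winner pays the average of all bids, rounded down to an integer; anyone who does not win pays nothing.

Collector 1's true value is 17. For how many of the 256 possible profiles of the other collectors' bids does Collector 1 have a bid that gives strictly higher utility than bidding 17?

Others bid (6, 6, 6, 6): truth gives 9; bid 6 gives 11 > 9. Violating.
Others bid (6, 6, 6, 8): truth gives 9; bid 8 gives 11 > 9. Violating.
Others bid (6, 6, 8, 6): truth gives 9; bid 8 gives 11 > 9. Violating.
Others bid (6, 6, 8, 8): truth gives 8; bid 8 gives 10 > 8. Violating.
Others bid (6, 6, 6, 14): truth gives 8; no alternative beats it.
Others bid (6, 6, 6, 17): truth gives 7; no alternative beats it.
(Checking all 256 profiles: 52 have a profitable deviation, 204 do not.)

52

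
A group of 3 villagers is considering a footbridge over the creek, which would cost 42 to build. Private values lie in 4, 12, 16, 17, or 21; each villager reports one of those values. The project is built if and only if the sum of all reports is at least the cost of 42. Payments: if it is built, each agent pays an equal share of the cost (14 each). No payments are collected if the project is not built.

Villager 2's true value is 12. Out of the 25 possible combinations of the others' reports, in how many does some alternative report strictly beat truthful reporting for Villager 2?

Others report (12, 21): truth gives -2; report 4 gives 0 > -2. Violating.
Others report (16, 16): truth gives -2; report 4 gives 0 > -2. Violating.
Others report (16, 17): truth gives -2; report 4 gives 0 > -2. Violating.
Others report (16, 21): truth gives -2; report 4 gives 0 > -2. Violating.
Others report (4, 4): truth gives 0; no alternative beats it.
Others report (4, 12): truth gives 0; no alternative beats it.
(Checking all 25 profiles: 8 have a profitable deviation, 17 do not.)

8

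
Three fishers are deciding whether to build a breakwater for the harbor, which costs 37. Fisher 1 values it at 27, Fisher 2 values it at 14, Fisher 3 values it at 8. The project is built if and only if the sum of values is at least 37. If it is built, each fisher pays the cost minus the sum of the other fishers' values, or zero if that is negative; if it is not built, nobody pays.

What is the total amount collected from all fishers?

Total value 49 ≥ cost 37, so it is built.
Fisher 1: others sum to 22; max(0, 37 - 22) = 15.
Fisher 2: others sum to 35; max(0, 37 - 35) = 2.
Fisher 3: others sum to 41; max(0, 37 - 41) = 0.
Total collected = 15 + 2 + 0 = 17.

17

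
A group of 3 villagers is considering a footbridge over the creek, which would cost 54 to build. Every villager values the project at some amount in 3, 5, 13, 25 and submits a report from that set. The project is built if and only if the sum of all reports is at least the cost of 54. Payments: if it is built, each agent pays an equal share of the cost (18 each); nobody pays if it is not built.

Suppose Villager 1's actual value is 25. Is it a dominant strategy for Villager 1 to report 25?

Yes

Check each profile of the others' reports and compare truth against every alternative report.
Others report (5, 25): truth gives 7, best alternative gives 0.
Others report (13, 25): truth gives 7, best alternative gives 0.
Others report (25, 5): truth gives 7, best alternative gives 0.
Others report (25, 13): truth gives 7, best alternative gives 0.
Others report (25, 25): truth gives 7, best alternative gives 7.
Others report (3, 3): truth gives 0, best alternative gives 0.
(Remaining 10 profiles checked similarly; truth is weakly best in each.)
In every case the truthful report is at least as good as any alternative, so it is a dominant strategy.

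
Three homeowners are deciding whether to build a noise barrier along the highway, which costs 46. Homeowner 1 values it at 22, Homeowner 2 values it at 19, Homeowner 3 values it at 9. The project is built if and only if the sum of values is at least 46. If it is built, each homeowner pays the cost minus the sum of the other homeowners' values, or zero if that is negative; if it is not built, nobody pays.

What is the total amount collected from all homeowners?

38

Total value 50 ≥ cost 46, so it is built.
Homeowner 1: others sum to 28; max(0, 46 - 28) = 18.
Homeowner 2: others sum to 31; max(0, 46 - 31) = 15.
Homeowner 3: others sum to 41; max(0, 46 - 41) = 5.
Total collected = 18 + 15 + 5 = 38.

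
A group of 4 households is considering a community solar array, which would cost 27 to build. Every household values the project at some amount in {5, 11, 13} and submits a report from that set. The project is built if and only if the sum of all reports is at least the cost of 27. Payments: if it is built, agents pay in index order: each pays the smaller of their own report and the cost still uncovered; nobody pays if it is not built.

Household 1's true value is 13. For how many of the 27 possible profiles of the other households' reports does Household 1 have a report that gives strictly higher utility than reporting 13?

Others report (5, 5, 11): truth gives 0; report 11 gives 2 > 0. Violating.
Others report (5, 5, 13): truth gives 0; report 5 gives 8 > 0. Violating.
Others report (5, 11, 5): truth gives 0; report 11 gives 2 > 0. Violating.
Others report (5, 11, 11): truth gives 0; report 5 gives 8 > 0. Violating.
Others report (5, 5, 5): truth gives 0; no alternative beats it.
(Checking all 27 profiles: 26 have a profitable deviation, 1 does not.)

26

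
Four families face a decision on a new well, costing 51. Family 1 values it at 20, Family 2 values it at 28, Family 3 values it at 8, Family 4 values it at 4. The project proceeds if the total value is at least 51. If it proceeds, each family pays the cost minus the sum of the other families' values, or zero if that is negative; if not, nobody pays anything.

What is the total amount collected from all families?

Total value 60 ≥ cost 51, so it is built.
Family 1: others sum to 40; max(0, 51 - 40) = 11.
Family 2: others sum to 32; max(0, 51 - 32) = 19.
Family 3: others sum to 52; max(0, 51 - 52) = 0.
Family 4: others sum to 56; max(0, 51 - 56) = 0.
Total collected = 11 + 19 + 0 + 0 = 30.

30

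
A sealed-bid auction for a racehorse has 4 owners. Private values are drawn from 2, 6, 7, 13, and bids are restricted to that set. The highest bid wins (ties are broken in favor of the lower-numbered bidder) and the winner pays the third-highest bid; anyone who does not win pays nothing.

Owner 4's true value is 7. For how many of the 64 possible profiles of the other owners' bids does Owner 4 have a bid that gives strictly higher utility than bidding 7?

12

Others bid (2, 2, 7): truth gives 0; bid 13 gives 5 > 0. Violating.
Others bid (2, 6, 7): truth gives 0; bid 13 gives 1 > 0. Violating.
Others bid (2, 7, 2): truth gives 0; bid 13 gives 5 > 0. Violating.
Others bid (2, 7, 6): truth gives 0; bid 13 gives 1 > 0. Violating.
Others bid (2, 2, 2): truth gives 5; no alternative beats it.
Others bid (2, 2, 6): truth gives 5; no alternative beats it.
(Checking all 64 profiles: 12 have a profitable deviation, 52 do not.)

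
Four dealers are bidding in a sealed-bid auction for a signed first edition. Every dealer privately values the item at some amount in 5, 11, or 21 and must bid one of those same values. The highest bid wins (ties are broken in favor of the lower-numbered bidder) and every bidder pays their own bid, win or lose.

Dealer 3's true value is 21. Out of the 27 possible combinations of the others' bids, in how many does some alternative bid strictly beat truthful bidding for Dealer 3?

Others bid (5, 5, 5): truth gives 0; bid 11 gives 10 > 0. Violating.
Others bid (5, 5, 11): truth gives 0; bid 11 gives 10 > 0. Violating.
Others bid (5, 21, 5): truth gives -21; bid 5 gives -5 > -21. Violating.
Others bid (5, 21, 11): truth gives -21; bid 5 gives -5 > -21. Violating.
Others bid (5, 5, 21): truth gives 0; no alternative beats it.
Others bid (5, 11, 5): truth gives 0; no alternative beats it.
(Checking all 27 profiles: 17 have a profitable deviation, 10 do not.)

17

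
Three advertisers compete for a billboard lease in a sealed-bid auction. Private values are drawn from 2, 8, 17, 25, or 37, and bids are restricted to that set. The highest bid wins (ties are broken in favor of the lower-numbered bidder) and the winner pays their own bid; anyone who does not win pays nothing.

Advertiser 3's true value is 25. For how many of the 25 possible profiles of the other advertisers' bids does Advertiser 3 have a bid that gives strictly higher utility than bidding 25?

4

Others bid (2, 2): truth gives 0; bid 8 gives 17 > 0. Violating.
Others bid (2, 8): truth gives 0; bid 17 gives 8 > 0. Violating.
Others bid (8, 2): truth gives 0; bid 17 gives 8 > 0. Violating.
Others bid (8, 8): truth gives 0; bid 17 gives 8 > 0. Violating.
Others bid (2, 17): truth gives 0; no alternative beats it.
Others bid (2, 25): truth gives 0; no alternative beats it.
(Checking all 25 profiles: 4 have a profitable deviation, 21 do not.)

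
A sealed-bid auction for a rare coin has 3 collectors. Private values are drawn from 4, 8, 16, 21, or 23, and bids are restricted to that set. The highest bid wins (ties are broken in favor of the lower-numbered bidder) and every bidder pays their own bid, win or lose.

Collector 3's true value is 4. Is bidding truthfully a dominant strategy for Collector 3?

Yes

Check each profile of the others' bids and compare truth against every alternative bid.
Others bid (4, 8): truth gives -4, best alternative gives -8.
Others bid (4, 16): truth gives -4, best alternative gives -8.
Others bid (4, 21): truth gives -4, best alternative gives -8.
Others bid (4, 23): truth gives -4, best alternative gives -8.
Others bid (8, 4): truth gives -4, best alternative gives -8.
Others bid (8, 8): truth gives -4, best alternative gives -8.
(Remaining 19 profiles checked similarly; truth is weakly best in each.)
In every case the truthful bid is at least as good as any alternative, so it is a dominant strategy.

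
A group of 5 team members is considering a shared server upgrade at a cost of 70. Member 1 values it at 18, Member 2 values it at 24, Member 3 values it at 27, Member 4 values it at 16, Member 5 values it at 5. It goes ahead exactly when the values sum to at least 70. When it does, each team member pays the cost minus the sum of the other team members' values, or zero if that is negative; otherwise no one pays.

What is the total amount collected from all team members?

Total value 90 ≥ cost 70, so it is built.
Member 1: others sum to 72; max(0, 70 - 72) = 0.
Member 2: others sum to 66; max(0, 70 - 66) = 4.
Member 3: others sum to 63; max(0, 70 - 63) = 7.
Member 4: others sum to 74; max(0, 70 - 74) = 0.
Member 5: others sum to 85; max(0, 70 - 85) = 0.
Total collected = 0 + 4 + 7 + 0 + 0 = 11.

11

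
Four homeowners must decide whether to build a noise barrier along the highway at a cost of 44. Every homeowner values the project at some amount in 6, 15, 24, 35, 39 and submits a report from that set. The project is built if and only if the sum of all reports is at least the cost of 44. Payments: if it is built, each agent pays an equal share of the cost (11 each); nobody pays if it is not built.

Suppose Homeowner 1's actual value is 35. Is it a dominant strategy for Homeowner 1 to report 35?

Yes

Check each profile of the others' reports and compare truth against every alternative report.
Others report (6, 6, 6): truth gives 24, best alternative gives 24.
Others report (6, 6, 15): truth gives 24, best alternative gives 24.
Others report (6, 6, 24): truth gives 24, best alternative gives 24.
Others report (6, 6, 35): truth gives 24, best alternative gives 24.
Others report (6, 6, 39): truth gives 24, best alternative gives 24.
Others report (6, 15, 6): truth gives 24, best alternative gives 24.
(Remaining 119 profiles checked similarly; truth is weakly best in each.)
In every case the truthful report is at least as good as any alternative, so it is a dominant strategy.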